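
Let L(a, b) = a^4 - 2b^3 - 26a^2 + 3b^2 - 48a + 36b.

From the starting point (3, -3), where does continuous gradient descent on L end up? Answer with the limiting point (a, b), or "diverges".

L is separable, so gradient descent decouples: a follows -∂L/∂a, b follows -∂L/∂b.
∂L/∂a = 4(a - 4)(a + 1)(a + 3); at a=3 this is -96, so a increases.
∂L/∂b = -6(b - 3)(b + 2); at b=-3 this is -36, so b increases.
a converges to its nearest critical value 4 (a local min of the a-part); b converges to -2. The iterate converges to (4, -2).

(4, -2)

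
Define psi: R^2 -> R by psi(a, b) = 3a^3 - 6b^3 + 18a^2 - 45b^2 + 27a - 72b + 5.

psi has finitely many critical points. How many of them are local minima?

psi separates as a function of a plus a function of b, so ∇psi=0 decouples.
∂psi/∂a = 9(a + 1)(a + 3) = 0 at a ∈ {-3, -1}; ∂psi/∂b = -18(b + 1)(b + 4) = 0 at b ∈ {-4, -1}.
The Hessian is diagonal: diag(psi_aa, psi_bb). Second derivatives: psi_aa(-3)=-18, psi_aa(-1)=18; psi_bb(-4)=54, psi_bb(-1)=-54.
Local minima occur where both diagonal entries positive: (-1, -4). Count: 1.

1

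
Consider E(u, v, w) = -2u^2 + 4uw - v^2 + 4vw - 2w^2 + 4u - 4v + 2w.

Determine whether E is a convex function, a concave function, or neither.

E is quadratic, so its Hessian is the constant matrix H = [[-4, 0, 4], [0, -2, 4], [4, 4, -4]].
Leading principal minors: -4, 8, 64.
Neither pattern holds ⇒ H is indefinite ⇒ neither convex nor concave.

neither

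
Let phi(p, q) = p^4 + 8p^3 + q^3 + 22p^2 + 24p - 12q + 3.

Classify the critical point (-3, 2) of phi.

local minimum

The mixed partial ∂²phi/∂p∂q is 0, so the Hessian at any point is diag(phi_pp, phi_qq) = diag(4(3p^2 + 12p + 11), 6q).
At (-3, 2): H = diag(8, 12).
Both eigenvalues are positive, so H is positive definite: a local minimum.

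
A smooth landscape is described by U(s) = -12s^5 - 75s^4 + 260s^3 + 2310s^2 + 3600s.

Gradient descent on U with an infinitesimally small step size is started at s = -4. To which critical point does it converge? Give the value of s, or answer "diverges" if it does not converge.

U'(s) = -60(s - 4)(s + 1)(s + 3)(s + 5), so U'(-4) = 1440.
Gradient descent moves in the -U' direction, i.e. s is decreasing.
The nearest critical point in that direction is s = -5, where U'' = 4320 > 0 (a local minimum). The iterate converges there.

-5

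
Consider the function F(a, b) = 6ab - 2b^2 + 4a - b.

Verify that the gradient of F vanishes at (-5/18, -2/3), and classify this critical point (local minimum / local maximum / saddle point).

∇F = (6b + 4, 6a - 4b - 1); substituting (-5/18, -2/3) gives ∇F = (0, 0), so (-5/18, -2/3) is indeed a critical point.
The Hessian of F is constant: H = [[0, 6], [6, -4]].
det(H) = 0·(-4) − 6² = -36.
Since det(H) < 0, H is indefinite and the critical point is a saddle point.

saddle point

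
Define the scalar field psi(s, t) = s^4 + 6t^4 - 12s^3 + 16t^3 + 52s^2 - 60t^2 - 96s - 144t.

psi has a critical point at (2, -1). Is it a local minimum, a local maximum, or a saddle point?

saddle point

The mixed partial ∂²psi/∂s∂t is 0, so the Hessian at any point is diag(psi_ss, psi_tt) = diag(4(3s^2 - 18s + 26), 24(3t^2 + 4t - 5)).
At (2, -1): H = diag(8, -144).
The eigenvalues have opposite signs, so H is indefinite: a saddle point.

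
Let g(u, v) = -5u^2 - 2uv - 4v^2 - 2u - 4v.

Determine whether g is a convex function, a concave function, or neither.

g is quadratic, so its Hessian is the constant matrix H = [[-10, -2], [-2, -8]].
det(H) = 76, tr(H) = -18.
det(H) > 0 and tr(H) < 0, so H is negative definite everywhere: concave.

concave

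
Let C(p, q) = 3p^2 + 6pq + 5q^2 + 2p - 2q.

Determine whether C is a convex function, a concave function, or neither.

C is quadratic, so its Hessian is the constant matrix H = [[6, 6], [6, 10]].
det(H) = 24, tr(H) = 16.
det(H) > 0 and tr(H) > 0, so H is positive definite everywhere: convex.

convex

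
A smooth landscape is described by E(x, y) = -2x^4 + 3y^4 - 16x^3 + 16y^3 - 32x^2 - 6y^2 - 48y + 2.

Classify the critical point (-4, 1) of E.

The mixed partial ∂²E/∂x∂y is 0, so the Hessian at any point is diag(E_xx, E_yy) = diag(-8(3x^2 + 12x + 8), 12(3y^2 + 8y - 1)).
At (-4, 1): H = diag(-64, 120).
The eigenvalues have opposite signs, so H is indefinite: a saddle point.

saddle point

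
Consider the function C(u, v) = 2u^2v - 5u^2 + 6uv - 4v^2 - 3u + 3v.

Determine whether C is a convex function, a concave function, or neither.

The term 2u^2v is cubic, so the Hessian is not constant.
∂²C/∂u² = 4v - 10, which takes both signs as v varies (negative for sufficiently negative v). A diagonal entry of the Hessian changing sign means the Hessian is neither positive- nor negative-semidefinite on all of R^2.

neither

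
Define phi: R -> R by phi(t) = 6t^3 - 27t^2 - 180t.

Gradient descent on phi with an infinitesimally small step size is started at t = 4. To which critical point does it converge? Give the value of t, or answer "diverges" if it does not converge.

5

phi'(t) = 18(t - 5)(t + 2), so phi'(4) = -108.
Gradient descent moves in the -phi' direction, i.e. t is increasing.
The nearest critical point in that direction is t = 5, where phi'' = 126 > 0 (a local minimum). The iterate converges there.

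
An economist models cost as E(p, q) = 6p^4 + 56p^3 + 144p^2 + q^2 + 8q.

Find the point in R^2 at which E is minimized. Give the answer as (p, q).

(0, -4)

E(p,q) separates as A(p) + B(q), so its minimum is min A + min B.
A'(p) = 24p(p + 3)(p + 4) vanishes at p ∈ {-4, -3, 0}; B'(q) = 2q + 8 vanishes at q ∈ {-4}.
Local minima of A (where A''>0): A(-4)=256, A(0)=0. Local minima of B: B(-4)=-16.
So the global minimum of E is A(0) + B(-4) = 0 − 16 = -16, attained at (0, -4).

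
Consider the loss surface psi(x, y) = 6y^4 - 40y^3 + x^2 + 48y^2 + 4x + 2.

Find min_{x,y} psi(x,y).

-258

psi(x,y) separates as P(x) + Q(y) + 2, so its minimum is min P + min Q + 2.
P'(x) = 2x + 4 vanishes at x ∈ {-2}; Q'(y) = 24y(y - 4)(y - 1) vanishes at y ∈ {0, 1, 4}.
Local minima of P (where P''>0): P(-2)=-4. Local minima of Q: Q(0)=0, Q(4)=-256.
So the global minimum of psi is P(-2) + Q(4) + 2 = -4 − 256 + 2 = -258, attained at (-2, 4).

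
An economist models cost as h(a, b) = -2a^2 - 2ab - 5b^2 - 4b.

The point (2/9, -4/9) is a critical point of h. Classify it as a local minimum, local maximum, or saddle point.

local maximum

The Hessian of h is constant: H = [[-4, -2], [-2, -10]].
det(H) = (-4)·(-10) − (-2)² = 36.
det(H) > 0 and tr(H) = -14 < 0, so H is negative definite and the point is a local maximum.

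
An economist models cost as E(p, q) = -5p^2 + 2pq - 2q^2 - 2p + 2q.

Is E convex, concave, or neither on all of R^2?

E is quadratic, so its Hessian is the constant matrix H = [[-10, 2], [2, -4]].
det(H) = 36, tr(H) = -14.
det(H) > 0 and tr(H) < 0, so H is negative definite everywhere: concave.

concave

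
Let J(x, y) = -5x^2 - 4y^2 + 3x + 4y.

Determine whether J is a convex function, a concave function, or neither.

concave

J is quadratic, so its Hessian is the constant matrix H = [[-10, 0], [0, -8]].
det(H) = 80, tr(H) = -18.
det(H) > 0 and tr(H) < 0, so H is negative definite everywhere: concave.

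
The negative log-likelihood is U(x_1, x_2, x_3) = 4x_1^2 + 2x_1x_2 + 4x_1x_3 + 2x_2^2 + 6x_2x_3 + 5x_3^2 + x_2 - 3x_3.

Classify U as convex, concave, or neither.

convex

U is quadratic, so its Hessian is the constant matrix H = [[8, 2, 4], [2, 4, 6], [4, 6, 10]].
Leading principal minors: 8, 28, 24.
All positive ⇒ H ≻ 0 ⇒ convex.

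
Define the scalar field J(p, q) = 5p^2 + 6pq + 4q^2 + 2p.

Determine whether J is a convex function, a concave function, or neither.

J is quadratic, so its Hessian is the constant matrix H = [[10, 6], [6, 8]].
det(H) = 44, tr(H) = 18.
det(H) > 0 and tr(H) > 0, so H is positive definite everywhere: convex.

convex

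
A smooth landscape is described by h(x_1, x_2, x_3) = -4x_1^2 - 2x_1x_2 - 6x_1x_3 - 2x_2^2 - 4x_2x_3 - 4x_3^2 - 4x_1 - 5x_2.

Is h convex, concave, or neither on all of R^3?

concave

h is quadratic, so its Hessian is the constant matrix H = [[-8, -2, -6], [-2, -4, -4], [-6, -4, -8]].
Leading principal minors: -8, 28, -48.
Signs alternate −, +, − ⇒ H ≺ 0 ⇒ concave.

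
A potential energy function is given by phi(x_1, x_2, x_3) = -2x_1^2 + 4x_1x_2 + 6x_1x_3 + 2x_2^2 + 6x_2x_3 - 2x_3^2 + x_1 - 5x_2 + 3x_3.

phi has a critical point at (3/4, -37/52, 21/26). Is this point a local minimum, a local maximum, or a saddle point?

saddle point

The Hessian is constant: H = [[-4, 4, 6], [4, 4, 6], [6, 6, -4]].
Leading principal minors: Δ₁ = -4, Δ₂ = -32, Δ₃ = 416.
The minors fit neither the all-positive nor the alternating-sign pattern, so H is indefinite: a saddle point.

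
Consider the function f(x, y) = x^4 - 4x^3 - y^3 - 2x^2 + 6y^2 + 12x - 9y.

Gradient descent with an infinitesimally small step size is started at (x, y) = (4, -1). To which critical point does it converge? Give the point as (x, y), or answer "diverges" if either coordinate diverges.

(3, 1)

f is separable, so gradient descent decouples: x follows -∂f/∂x, y follows -∂f/∂y.
∂f/∂x = 4(x - 3)(x - 1)(x + 1); at x=4 this is 60, so x decreases.
∂f/∂y = -3(y - 3)(y - 1); at y=-1 this is -24, so y increases.
x converges to its nearest critical value 3 (a local min of the x-part); y converges to 1. The iterate converges to (3, 1).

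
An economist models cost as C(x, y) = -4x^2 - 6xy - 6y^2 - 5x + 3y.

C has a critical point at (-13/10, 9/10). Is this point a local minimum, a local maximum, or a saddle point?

The Hessian of C is constant: H = [[-8, -6], [-6, -12]].
det(H) = (-8)·(-12) − (-6)² = 60.
det(H) > 0 and tr(H) = -20 < 0, so H is negative definite and the point is a local maximum.

local maximum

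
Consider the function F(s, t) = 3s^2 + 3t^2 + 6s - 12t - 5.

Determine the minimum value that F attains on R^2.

-20

F(s,t) separates as P(s) + Q(t) − 5, so its minimum is min P + min Q − 5.
P'(s) = 6s + 6 vanishes at s ∈ {-1}; Q'(t) = 6(t - 2) vanishes at t ∈ {2}.
Local minima of P (where P''>0): P(-1)=-3. Local minima of Q: Q(2)=-12.
So the global minimum of F is P(-1) + Q(2) − 5 = -3 − 12 − 5 = -20, attained at (-1, 2).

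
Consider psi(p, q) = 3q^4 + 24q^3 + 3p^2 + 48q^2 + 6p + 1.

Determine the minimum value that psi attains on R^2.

psi(p,q) separates as A(p) + B(q) + 1, so its minimum is min A + min B + 1.
A'(p) = 6p + 6 vanishes at p ∈ {-1}; B'(q) = 12q(q + 2)(q + 4) vanishes at q ∈ {-4, -2, 0}.
Local minima of A (where A''>0): A(-1)=-3. Local minima of B: B(-4)=0, B(0)=0.
So the global minimum of psi is A(-1) + B(-4) + 1 = -3 + 0 + 1 = -2, attained at (-1, -4).

-2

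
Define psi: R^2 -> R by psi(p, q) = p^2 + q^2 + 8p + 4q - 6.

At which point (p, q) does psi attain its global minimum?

(-4, -2)

psi(p,q) separates as A(p) + B(q) − 6, so its minimum is min A + min B − 6.
A'(p) = 2p + 8 vanishes at p ∈ {-4}; B'(q) = 2q + 4 vanishes at q ∈ {-2}.
Local minima of A (where A''>0): A(-4)=-16. Local minima of B: B(-2)=-4.
So the global minimum of psi is A(-4) + B(-2) − 6 = -16 − 4 − 6 = -26, attained at (-4, -2).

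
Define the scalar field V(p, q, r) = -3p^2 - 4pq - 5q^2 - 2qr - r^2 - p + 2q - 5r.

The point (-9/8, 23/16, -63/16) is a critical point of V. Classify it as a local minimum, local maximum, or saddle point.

local maximum

The Hessian is constant: H = [[-6, -4, 0], [-4, -10, -2], [0, -2, -2]].
Leading principal minors: Δ₁ = -6, Δ₂ = 44, Δ₃ = -64.
The minors alternate sign starting negative (−, +, −), so H is negative definite: a local maximum.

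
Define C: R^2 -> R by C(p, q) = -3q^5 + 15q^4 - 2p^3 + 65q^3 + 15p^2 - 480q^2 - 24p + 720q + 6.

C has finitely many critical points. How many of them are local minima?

2

C separates as a function of p plus a function of q, so ∇C=0 decouples.
∂C/∂p = -6(p - 4)(p - 1) = 0 at p ∈ {1, 4}; ∂C/∂q = -15(q - 4)(q - 3)(q - 1)(q + 4) = 0 at q ∈ {-4, 1, 3, 4}.
The Hessian is diagonal: diag(C_pp, C_qq). Second derivatives: C_pp(1)=18, C_pp(4)=-18; C_qq(-4)=4200, C_qq(1)=-450, C_qq(3)=210, C_qq(4)=-360.
Local minima occur where both diagonal entries positive: (1, -4), (1, 3). Count: 2.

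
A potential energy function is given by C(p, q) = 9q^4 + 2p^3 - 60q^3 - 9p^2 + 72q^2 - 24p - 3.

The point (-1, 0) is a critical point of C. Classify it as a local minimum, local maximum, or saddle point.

The mixed partial ∂²C/∂p∂q is 0, so the Hessian at any point is diag(C_pp, C_qq) = diag(6(2p - 3), 36(3q^2 - 10q + 4)).
At (-1, 0): H = diag(-30, 144).
The eigenvalues have opposite signs, so H is indefinite: a saddle point.

saddle point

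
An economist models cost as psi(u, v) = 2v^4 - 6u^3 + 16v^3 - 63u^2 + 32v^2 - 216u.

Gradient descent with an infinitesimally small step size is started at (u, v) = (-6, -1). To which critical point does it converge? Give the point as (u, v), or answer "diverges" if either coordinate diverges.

psi is separable, so gradient descent decouples: u follows -∂psi/∂u, v follows -∂psi/∂v.
∂psi/∂u = -18(u + 3)(u + 4); at u=-6 this is -108, so u increases.
∂psi/∂v = 8v(v + 2)(v + 4); at v=-1 this is -24, so v increases.
u converges to its nearest critical value -4 (a local min of the u-part); v converges to 0. The iterate converges to (-4, 0).

(-4, 0)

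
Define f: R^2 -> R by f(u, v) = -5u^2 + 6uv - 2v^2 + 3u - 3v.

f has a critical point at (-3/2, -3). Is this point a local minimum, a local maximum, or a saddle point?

The Hessian of f is constant: H = [[-10, 6], [6, -4]].
det(H) = (-10)·(-4) − 6² = 4.
det(H) > 0 and tr(H) = -14 < 0, so H is negative definite and the point is a local maximum.

local maximum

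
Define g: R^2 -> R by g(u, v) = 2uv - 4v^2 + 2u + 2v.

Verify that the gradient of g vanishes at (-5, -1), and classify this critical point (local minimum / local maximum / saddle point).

∇g = (2v + 2, 2u - 8v + 2); substituting (-5, -1) gives ∇g = (0, 0), so (-5, -1) is indeed a critical point.
The Hessian of g is constant: H = [[0, 2], [2, -8]].
det(H) = 0·(-8) − 2² = -4.
Since det(H) < 0, H is indefinite and the critical point is a saddle point.

saddle point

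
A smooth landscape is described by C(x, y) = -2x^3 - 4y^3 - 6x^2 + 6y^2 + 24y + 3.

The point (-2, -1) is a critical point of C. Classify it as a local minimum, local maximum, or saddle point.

The mixed partial ∂²C/∂x∂y is 0, so the Hessian at any point is diag(C_xx, C_yy) = diag(-12(x + 1), 12(-2y + 1)).
At (-2, -1): H = diag(12, 36).
Both eigenvalues are positive, so H is positive definite: a local minimum.

local minimum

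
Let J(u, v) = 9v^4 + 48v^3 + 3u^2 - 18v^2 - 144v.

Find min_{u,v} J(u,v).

-480

J(u,v) separates as P(u) + Q(v), so its minimum is min P + min Q.
P'(u) = 6u vanishes at u ∈ {0}; Q'(v) = 36(v - 1)(v + 1)(v + 4) vanishes at v ∈ {-4, -1, 1}.
Local minima of P (where P''>0): P(0)=0. Local minima of Q: Q(-4)=-480, Q(1)=-105.
So the global minimum of J is P(0) + Q(-4) = 0 − 480 = -480, attained at (0, -4).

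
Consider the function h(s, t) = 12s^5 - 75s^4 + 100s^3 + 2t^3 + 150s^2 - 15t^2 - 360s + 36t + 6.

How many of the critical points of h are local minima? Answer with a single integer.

2

h separates as a function of s plus a function of t, so ∇h=0 decouples.
∂h/∂s = 60(s - 3)(s - 2)(s - 1)(s + 1) = 0 at s ∈ {-1, 1, 2, 3}; ∂h/∂t = 6(t - 3)(t - 2) = 0 at t ∈ {2, 3}.
The Hessian is diagonal: diag(h_ss, h_tt). Second derivatives: h_ss(-1)=-1440, h_ss(1)=240, h_ss(2)=-180, h_ss(3)=480; h_tt(2)=-6, h_tt(3)=6.
Local minima occur where both diagonal entries positive: (1, 3), (3, 3). Count: 2.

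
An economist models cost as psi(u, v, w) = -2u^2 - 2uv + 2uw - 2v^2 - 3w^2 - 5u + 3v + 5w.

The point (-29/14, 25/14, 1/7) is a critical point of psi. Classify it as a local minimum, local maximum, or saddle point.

local maximum

The Hessian is constant: H = [[-4, -2, 2], [-2, -4, 0], [2, 0, -6]].
Leading principal minors: Δ₁ = -4, Δ₂ = 12, Δ₃ = -56.
The minors alternate sign starting negative (−, +, −), so H is negative definite: a local maximum.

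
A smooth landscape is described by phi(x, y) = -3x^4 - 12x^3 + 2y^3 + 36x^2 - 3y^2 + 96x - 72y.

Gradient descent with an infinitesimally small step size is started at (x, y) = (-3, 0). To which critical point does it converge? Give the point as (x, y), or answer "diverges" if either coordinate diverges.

phi is separable, so gradient descent decouples: x follows -∂phi/∂x, y follows -∂phi/∂y.
∂phi/∂x = -12(x - 2)(x + 1)(x + 4); at x=-3 this is -120, so x increases.
∂phi/∂y = 6(y - 4)(y + 3); at y=0 this is -72, so y increases.
x converges to its nearest critical value -1 (a local min of the x-part); y converges to 4. The iterate converges to (-1, 4).

(-1, 4)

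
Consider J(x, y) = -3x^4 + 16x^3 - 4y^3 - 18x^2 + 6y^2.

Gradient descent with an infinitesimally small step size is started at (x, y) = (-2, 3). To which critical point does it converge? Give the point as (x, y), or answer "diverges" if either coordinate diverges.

diverges

J is separable, so gradient descent decouples: x follows -∂J/∂x, y follows -∂J/∂y.
∂J/∂x = -12x(x - 3)(x - 1); at x=-2 this is 360, so x decreases.
∂J/∂y = -12y(y - 1); at y=3 this is -72, so y increases.
The x-coordinate has no critical point in that direction and runs off to infinity.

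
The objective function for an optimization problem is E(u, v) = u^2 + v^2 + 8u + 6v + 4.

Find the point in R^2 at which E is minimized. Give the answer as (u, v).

(-4, -3)

E(u,v) separates as P(u) + Q(v) + 4, so its minimum is min P + min Q + 4.
P'(u) = 2u + 8 vanishes at u ∈ {-4}; Q'(v) = 2v + 6 vanishes at v ∈ {-3}.
Local minima of P (where P''>0): P(-4)=-16. Local minima of Q: Q(-3)=-9.
So the global minimum of E is P(-4) + Q(-3) + 4 = -16 − 9 + 4 = -21, attained at (-4, -3).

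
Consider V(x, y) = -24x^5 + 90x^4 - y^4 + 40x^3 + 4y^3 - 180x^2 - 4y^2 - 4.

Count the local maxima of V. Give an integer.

4

V separates as a function of x plus a function of y, so ∇V=0 decouples.
∂V/∂x = -120x(x - 3)(x - 1)(x + 1) = 0 at x ∈ {-1, 0, 1, 3}; ∂V/∂y = -4y(y - 2)(y - 1) = 0 at y ∈ {0, 1, 2}.
The Hessian is diagonal: diag(V_xx, V_yy). Second derivatives: V_xx(-1)=960, V_xx(0)=-360, V_xx(1)=480, V_xx(3)=-2880; V_yy(0)=-8, V_yy(1)=4, V_yy(2)=-8.
Local maxima occur where both diagonal entries negative: (0, 0), (0, 2), (3, 0), (3, 2). Count: 4.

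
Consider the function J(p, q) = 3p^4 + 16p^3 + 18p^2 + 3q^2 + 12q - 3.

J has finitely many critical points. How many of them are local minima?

2

J separates as a function of p plus a function of q, so ∇J=0 decouples.
∂J/∂p = 12p(p + 1)(p + 3) = 0 at p ∈ {-3, -1, 0}; ∂J/∂q = 6(q + 2) = 0 at q ∈ {-2}.
The Hessian is diagonal: diag(J_pp, J_qq). Second derivatives: J_pp(-3)=72, J_pp(-1)=-24, J_pp(0)=36; J_qq(-2)=6.
Local minima occur where both diagonal entries positive: (-3, -2), (0, -2). Count: 2.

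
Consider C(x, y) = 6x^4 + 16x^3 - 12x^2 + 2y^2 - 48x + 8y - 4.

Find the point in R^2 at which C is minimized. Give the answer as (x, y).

C(x,y) separates as P(x) + Q(y) − 4, so its minimum is min P + min Q − 4.
P'(x) = 24(x - 1)(x + 1)(x + 2) vanishes at x ∈ {-2, -1, 1}; Q'(y) = 4y + 8 vanishes at y ∈ {-2}.
Local minima of P (where P''>0): P(-2)=16, P(1)=-38. Local minima of Q: Q(-2)=-8.
So the global minimum of C is P(1) + Q(-2) − 4 = -38 − 8 − 4 = -50, attained at (1, -2).

(1, -2)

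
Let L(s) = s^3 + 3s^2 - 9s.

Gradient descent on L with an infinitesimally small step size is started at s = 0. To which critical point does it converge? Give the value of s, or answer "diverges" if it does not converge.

L'(s) = 3(s - 1)(s + 3), so L'(0) = -9.
Gradient descent moves in the -L' direction, i.e. s is increasing.
The nearest critical point in that direction is s = 1, where L'' = 12 > 0 (a local minimum). The iterate converges there.

1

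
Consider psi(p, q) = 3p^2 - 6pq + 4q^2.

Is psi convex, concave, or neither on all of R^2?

psi is quadratic, so its Hessian is the constant matrix H = [[6, -6], [-6, 8]].
det(H) = 12, tr(H) = 14.
det(H) > 0 and tr(H) > 0, so H is positive definite everywhere: convex.

convex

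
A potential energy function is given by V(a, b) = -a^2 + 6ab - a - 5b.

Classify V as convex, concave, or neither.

neither

V is quadratic, so its Hessian is the constant matrix H = [[-2, 6], [6, 0]].
det(H) = -36, tr(H) = -2.
det(H) < 0, so H is indefinite: neither convex nor concave.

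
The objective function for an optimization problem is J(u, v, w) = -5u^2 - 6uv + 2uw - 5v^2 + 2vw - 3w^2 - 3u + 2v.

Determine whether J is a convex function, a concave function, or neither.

J is quadratic, so its Hessian is the constant matrix H = [[-10, -6, 2], [-6, -10, 2], [2, 2, -6]].
Leading principal minors: -10, 64, -352.
Signs alternate −, +, − ⇒ H ≺ 0 ⇒ concave.

concave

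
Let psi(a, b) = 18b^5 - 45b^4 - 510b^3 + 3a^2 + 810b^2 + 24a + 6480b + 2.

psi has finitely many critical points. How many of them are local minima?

psi separates as a function of a plus a function of b, so ∇psi=0 decouples.
∂psi/∂a = 6(a + 4) = 0 at a ∈ {-4}; ∂psi/∂b = 90(b - 4)(b - 3)(b + 2)(b + 3) = 0 at b ∈ {-3, -2, 3, 4}.
The Hessian is diagonal: diag(psi_aa, psi_bb). Second derivatives: psi_aa(-4)=6; psi_bb(-3)=-3780, psi_bb(-2)=2700, psi_bb(3)=-2700, psi_bb(4)=3780.
Local minima occur where both diagonal entries positive: (-4, -2), (-4, 4). Count: 2.

2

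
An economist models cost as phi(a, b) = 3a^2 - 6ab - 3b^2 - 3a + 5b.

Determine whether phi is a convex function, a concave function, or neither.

neither

phi is quadratic, so its Hessian is the constant matrix H = [[6, -6], [-6, -6]].
det(H) = -72, tr(H) = 0.
det(H) < 0, so H is indefinite: neither convex nor concave.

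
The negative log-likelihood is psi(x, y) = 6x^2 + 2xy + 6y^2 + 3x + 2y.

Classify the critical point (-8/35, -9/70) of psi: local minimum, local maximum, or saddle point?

local minimum

The Hessian of psi is constant: H = [[12, 2], [2, 12]].
det(H) = 12·12 − 2² = 140.
det(H) > 0 and tr(H) = 24 > 0, so H is positive definite and the point is a local minimum.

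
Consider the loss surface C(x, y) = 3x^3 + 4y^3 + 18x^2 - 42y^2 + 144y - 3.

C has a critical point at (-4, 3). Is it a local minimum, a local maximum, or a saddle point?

The mixed partial ∂²C/∂x∂y is 0, so the Hessian at any point is diag(C_xx, C_yy) = diag(18(x + 2), 12(2y - 7)).
At (-4, 3): H = diag(-36, -12).
Both eigenvalues are negative, so H is negative definite: a local maximum.

local maximum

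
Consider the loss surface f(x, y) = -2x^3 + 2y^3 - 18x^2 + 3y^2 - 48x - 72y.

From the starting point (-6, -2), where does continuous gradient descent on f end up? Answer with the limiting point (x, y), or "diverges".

f is separable, so gradient descent decouples: x follows -∂f/∂x, y follows -∂f/∂y.
∂f/∂x = -6(x + 2)(x + 4); at x=-6 this is -48, so x increases.
∂f/∂y = 6(y - 3)(y + 4); at y=-2 this is -60, so y increases.
x converges to its nearest critical value -4 (a local min of the x-part); y converges to 3. The iterate converges to (-4, 3).

(-4, 3)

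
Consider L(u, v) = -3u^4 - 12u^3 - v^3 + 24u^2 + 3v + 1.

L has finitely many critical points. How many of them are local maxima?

L separates as a function of u plus a function of v, so ∇L=0 decouples.
∂L/∂u = -12u(u - 1)(u + 4) = 0 at u ∈ {-4, 0, 1}; ∂L/∂v = -3(v - 1)(v + 1) = 0 at v ∈ {-1, 1}.
The Hessian is diagonal: diag(L_uu, L_vv). Second derivatives: L_uu(-4)=-240, L_uu(0)=48, L_uu(1)=-60; L_vv(-1)=6, L_vv(1)=-6.
Local maxima occur where both diagonal entries negative: (-4, 1), (1, 1). Count: 2.

2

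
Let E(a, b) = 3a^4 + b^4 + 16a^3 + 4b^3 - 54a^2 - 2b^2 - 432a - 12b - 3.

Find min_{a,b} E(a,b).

E(a,b) separates as P(a) + Q(b) − 3, so its minimum is min P + min Q − 3.
P'(a) = 12(a - 3)(a + 3)(a + 4) vanishes at a ∈ {-4, -3, 3}; Q'(b) = 4(b - 1)(b + 1)(b + 3) vanishes at b ∈ {-3, -1, 1}.
Local minima of P (where P''>0): P(-4)=608, P(3)=-1107. Local minima of Q: Q(-3)=-9, Q(1)=-9.
So the global minimum of E is P(3) + Q(-3) − 3 = -1107 − 9 − 3 = -1119, attained at (3, -3).

-1119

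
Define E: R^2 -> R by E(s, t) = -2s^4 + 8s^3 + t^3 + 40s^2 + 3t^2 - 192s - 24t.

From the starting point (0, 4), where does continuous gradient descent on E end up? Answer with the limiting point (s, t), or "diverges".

E is separable, so gradient descent decouples: s follows -∂E/∂s, t follows -∂E/∂t.
∂E/∂s = -8(s - 4)(s - 2)(s + 3); at s=0 this is -192, so s increases.
∂E/∂t = 3(t - 2)(t + 4); at t=4 this is 48, so t decreases.
s converges to its nearest critical value 2 (a local min of the s-part); t converges to 2. The iterate converges to (2, 2).

(2, 2)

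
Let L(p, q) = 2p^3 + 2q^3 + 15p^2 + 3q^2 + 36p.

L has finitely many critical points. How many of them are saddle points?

2

L separates as a function of p plus a function of q, so ∇L=0 decouples.
∂L/∂p = 6(p + 2)(p + 3) = 0 at p ∈ {-3, -2}; ∂L/∂q = 6q(q + 1) = 0 at q ∈ {-1, 0}.
The Hessian is diagonal: diag(L_pp, L_qq). Second derivatives: L_pp(-3)=-6, L_pp(-2)=6; L_qq(-1)=-6, L_qq(0)=6.
Saddle points occur where the two diagonal entries have opposite signs: (-3, 0), (-2, -1). Count: 2.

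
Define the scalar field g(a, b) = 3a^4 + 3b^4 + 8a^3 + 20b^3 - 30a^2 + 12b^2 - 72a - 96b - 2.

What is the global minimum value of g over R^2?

g(a,b) separates as P(a) + Q(b) − 2, so its minimum is min P + min Q − 2.
P'(a) = 12(a - 2)(a + 1)(a + 3) vanishes at a ∈ {-3, -1, 2}; Q'(b) = 12(b - 1)(b + 2)(b + 4) vanishes at b ∈ {-4, -2, 1}.
Local minima of P (where P''>0): P(-3)=-27, P(2)=-152. Local minima of Q: Q(-4)=64, Q(1)=-61.
So the global minimum of g is P(2) + Q(1) − 2 = -152 − 61 − 2 = -215, attained at (2, 1).

-215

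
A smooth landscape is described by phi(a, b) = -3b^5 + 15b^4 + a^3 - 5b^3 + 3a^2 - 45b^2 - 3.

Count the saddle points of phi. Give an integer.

4

phi separates as a function of a plus a function of b, so ∇phi=0 decouples.
∂phi/∂a = 3a(a + 2) = 0 at a ∈ {-2, 0}; ∂phi/∂b = -15b(b - 3)(b - 2)(b + 1) = 0 at b ∈ {-1, 0, 2, 3}.
The Hessian is diagonal: diag(phi_aa, phi_bb). Second derivatives: phi_aa(-2)=-6, phi_aa(0)=6; phi_bb(-1)=180, phi_bb(0)=-90, phi_bb(2)=90, phi_bb(3)=-180.
Saddle points occur where the two diagonal entries have opposite signs: (-2, -1), (-2, 2), (0, 0), (0, 3). Count: 4.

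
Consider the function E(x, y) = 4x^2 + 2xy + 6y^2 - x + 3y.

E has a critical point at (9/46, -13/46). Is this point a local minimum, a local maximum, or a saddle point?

local minimum

The Hessian of E is constant: H = [[8, 2], [2, 12]].
det(H) = 8·12 − 2² = 92.
det(H) > 0 and tr(H) = 20 > 0, so H is positive definite and the point is a local minimum.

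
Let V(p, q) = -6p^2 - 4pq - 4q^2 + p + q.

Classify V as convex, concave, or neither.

concave

V is quadratic, so its Hessian is the constant matrix H = [[-12, -4], [-4, -8]].
det(H) = 80, tr(H) = -20.
det(H) > 0 and tr(H) < 0, so H is negative definite everywhere: concave.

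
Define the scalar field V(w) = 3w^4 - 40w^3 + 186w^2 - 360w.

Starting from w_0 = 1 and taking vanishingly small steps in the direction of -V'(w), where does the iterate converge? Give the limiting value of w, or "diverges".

2

V'(w) = 12(w - 5)(w - 3)(w - 2), so V'(1) = -96.
Gradient descent moves in the -V' direction, i.e. w is increasing.
The nearest critical point in that direction is w = 2, where V'' = 36 > 0 (a local minimum). The iterate converges there.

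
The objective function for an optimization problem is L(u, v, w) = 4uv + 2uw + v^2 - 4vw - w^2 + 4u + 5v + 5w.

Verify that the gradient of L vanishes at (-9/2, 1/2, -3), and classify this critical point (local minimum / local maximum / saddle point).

∇L = (4v + 2w + 4, 4u + 2v - 4w + 5, 2u - 4v - 2w + 5); substituting (-9/2, 1/2, -3) gives ∇L = (0, 0, 0), so (-9/2, 1/2, -3) is indeed a critical point.
The Hessian is constant: H = [[0, 4, 2], [4, 2, -4], [2, -4, -2]].
Leading principal minors: Δ₁ = 0, Δ₂ = -16, Δ₃ = -40.
The minors fit neither the all-positive nor the alternating-sign pattern, so H is indefinite: a saddle point.

saddle point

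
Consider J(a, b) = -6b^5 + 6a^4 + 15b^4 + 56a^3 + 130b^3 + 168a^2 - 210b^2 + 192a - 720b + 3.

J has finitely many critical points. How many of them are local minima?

J separates as a function of a plus a function of b, so ∇J=0 decouples.
∂J/∂a = 24(a + 1)(a + 2)(a + 4) = 0 at a ∈ {-4, -2, -1}; ∂J/∂b = -30(b - 4)(b - 2)(b + 1)(b + 3) = 0 at b ∈ {-3, -1, 2, 4}.
The Hessian is diagonal: diag(J_aa, J_bb). Second derivatives: J_aa(-4)=144, J_aa(-2)=-48, J_aa(-1)=72; J_bb(-3)=2100, J_bb(-1)=-900, J_bb(2)=900, J_bb(4)=-2100.
Local minima occur where both diagonal entries positive: (-4, -3), (-4, 2), (-1, -3), (-1, 2). Count: 4.

4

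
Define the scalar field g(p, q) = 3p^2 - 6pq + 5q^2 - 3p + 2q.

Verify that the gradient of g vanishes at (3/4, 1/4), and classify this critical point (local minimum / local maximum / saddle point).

∇g = (6p - 6q - 3, -6p + 10q + 2); substituting (3/4, 1/4) gives ∇g = (0, 0), so (3/4, 1/4) is indeed a critical point.
The Hessian of g is constant: H = [[6, -6], [-6, 10]].
det(H) = 6·10 − (-6)² = 24.
det(H) > 0 and tr(H) = 16 > 0, so H is positive definite and the point is a local minimum.

local minimum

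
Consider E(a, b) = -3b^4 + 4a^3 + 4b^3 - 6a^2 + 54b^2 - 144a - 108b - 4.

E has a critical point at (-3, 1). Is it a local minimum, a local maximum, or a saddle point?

The mixed partial ∂²E/∂a∂b is 0, so the Hessian at any point is diag(E_aa, E_bb) = diag(12(2a - 1), 12(-3b^2 + 2b + 9)).
At (-3, 1): H = diag(-84, 96).
The eigenvalues have opposite signs, so H is indefinite: a saddle point.

saddle point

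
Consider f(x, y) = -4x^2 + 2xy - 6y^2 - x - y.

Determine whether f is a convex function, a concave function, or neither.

f is quadratic, so its Hessian is the constant matrix H = [[-8, 2], [2, -12]].
det(H) = 92, tr(H) = -20.
det(H) > 0 and tr(H) < 0, so H is negative definite everywhere: concave.

concave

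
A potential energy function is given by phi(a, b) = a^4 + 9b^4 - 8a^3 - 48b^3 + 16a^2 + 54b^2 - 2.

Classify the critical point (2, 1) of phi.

The mixed partial ∂²phi/∂a∂b is 0, so the Hessian at any point is diag(phi_aa, phi_bb) = diag(4(3a^2 - 12a + 8), 36(3b^2 - 8b + 3)).
At (2, 1): H = diag(-16, -72).
Both eigenvalues are negative, so H is negative definite: a local maximum.

local maximum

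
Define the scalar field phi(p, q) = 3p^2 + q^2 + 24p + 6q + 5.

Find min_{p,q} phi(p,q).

phi(p,q) separates as A(p) + B(q) + 5, so its minimum is min A + min B + 5.
A'(p) = 6p + 24 vanishes at p ∈ {-4}; B'(q) = 2q + 6 vanishes at q ∈ {-3}.
Local minima of A (where A''>0): A(-4)=-48. Local minima of B: B(-3)=-9.
So the global minimum of phi is A(-4) + B(-3) + 5 = -48 − 9 + 5 = -52, attained at (-4, -3).

-52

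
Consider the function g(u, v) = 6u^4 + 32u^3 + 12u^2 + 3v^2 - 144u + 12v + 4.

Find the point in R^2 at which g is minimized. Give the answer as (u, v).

g(u,v) separates as P(u) + Q(v) + 4, so its minimum is min P + min Q + 4.
P'(u) = 24(u - 1)(u + 2)(u + 3) vanishes at u ∈ {-3, -2, 1}; Q'(v) = 6v + 12 vanishes at v ∈ {-2}.
Local minima of P (where P''>0): P(-3)=162, P(1)=-94. Local minima of Q: Q(-2)=-12.
So the global minimum of g is P(1) + Q(-2) + 4 = -94 − 12 + 4 = -102, attained at (1, -2).

(1, -2)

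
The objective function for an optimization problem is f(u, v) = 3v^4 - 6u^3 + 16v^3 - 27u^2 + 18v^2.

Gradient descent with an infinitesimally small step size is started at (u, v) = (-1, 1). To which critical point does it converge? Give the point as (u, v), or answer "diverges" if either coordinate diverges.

f is separable, so gradient descent decouples: u follows -∂f/∂u, v follows -∂f/∂v.
∂f/∂u = -18u(u + 3); at u=-1 this is 36, so u decreases.
∂f/∂v = 12v(v + 1)(v + 3); at v=1 this is 96, so v decreases.
u converges to its nearest critical value -3 (a local min of the u-part); v converges to 0. The iterate converges to (-3, 0).

(-3, 0)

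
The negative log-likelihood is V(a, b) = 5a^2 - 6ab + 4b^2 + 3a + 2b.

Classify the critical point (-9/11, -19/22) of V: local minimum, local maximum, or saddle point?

The Hessian of V is constant: H = [[10, -6], [-6, 8]].
det(H) = 10·8 − (-6)² = 44.
det(H) > 0 and tr(H) = 18 > 0, so H is positive definite and the point is a local minimum.

local minimum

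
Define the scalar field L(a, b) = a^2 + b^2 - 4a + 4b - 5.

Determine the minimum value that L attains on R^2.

L(a,b) separates as P(a) + Q(b) − 5, so its minimum is min P + min Q − 5.
P'(a) = 2a - 4 vanishes at a ∈ {2}; Q'(b) = 2b + 4 vanishes at b ∈ {-2}.
Local minima of P (where P''>0): P(2)=-4. Local minima of Q: Q(-2)=-4.
So the global minimum of L is P(2) + Q(-2) − 5 = -4 − 4 − 5 = -13, attained at (2, -2).

-13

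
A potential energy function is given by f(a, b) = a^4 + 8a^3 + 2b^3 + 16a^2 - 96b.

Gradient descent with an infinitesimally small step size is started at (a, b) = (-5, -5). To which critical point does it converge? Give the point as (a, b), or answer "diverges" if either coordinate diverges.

f is separable, so gradient descent decouples: a follows -∂f/∂a, b follows -∂f/∂b.
∂f/∂a = 4a(a + 2)(a + 4); at a=-5 this is -60, so a increases.
∂f/∂b = 6(b - 4)(b + 4); at b=-5 this is 54, so b decreases.
The b-coordinate has no critical point in that direction and runs off to infinity.

diverges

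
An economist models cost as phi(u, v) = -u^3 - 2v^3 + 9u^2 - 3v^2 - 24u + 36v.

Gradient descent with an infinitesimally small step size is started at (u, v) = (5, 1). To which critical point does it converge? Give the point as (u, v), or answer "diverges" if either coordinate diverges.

phi is separable, so gradient descent decouples: u follows -∂phi/∂u, v follows -∂phi/∂v.
∂phi/∂u = -3(u - 4)(u - 2); at u=5 this is -9, so u increases.
∂phi/∂v = -6(v - 2)(v + 3); at v=1 this is 24, so v decreases.
The u-coordinate has no critical point in that direction and runs off to infinity.

diverges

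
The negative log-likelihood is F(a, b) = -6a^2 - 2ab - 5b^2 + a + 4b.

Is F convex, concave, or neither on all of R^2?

F is quadratic, so its Hessian is the constant matrix H = [[-12, -2], [-2, -10]].
det(H) = 116, tr(H) = -22.
det(H) > 0 and tr(H) < 0, so H is negative definite everywhere: concave.

concave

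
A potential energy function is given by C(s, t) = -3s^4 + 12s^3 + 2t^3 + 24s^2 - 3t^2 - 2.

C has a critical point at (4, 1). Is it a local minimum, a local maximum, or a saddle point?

The mixed partial ∂²C/∂s∂t is 0, so the Hessian at any point is diag(C_ss, C_tt) = diag(12(-3s^2 + 6s + 4), 6(2t - 1)).
At (4, 1): H = diag(-240, 6).
The eigenvalues have opposite signs, so H is indefinite: a saddle point.

saddle point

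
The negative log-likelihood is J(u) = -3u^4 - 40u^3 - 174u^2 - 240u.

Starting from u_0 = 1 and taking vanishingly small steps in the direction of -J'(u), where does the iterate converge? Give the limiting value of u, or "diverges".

J'(u) = -12(u + 1)(u + 4)(u + 5), so J'(1) = -720.
Gradient descent moves in the -J' direction, i.e. u is increasing.
There is no critical point above u=1, and J' keeps the same sign, so the iterate runs off to +∞.

diverges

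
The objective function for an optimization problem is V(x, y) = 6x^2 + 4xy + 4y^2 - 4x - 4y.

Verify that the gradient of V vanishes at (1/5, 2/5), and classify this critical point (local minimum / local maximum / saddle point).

local minimum

∇V = (12x + 4y - 4, 4x + 8y - 4); substituting (1/5, 2/5) gives ∇V = (0, 0), so (1/5, 2/5) is indeed a critical point.
The Hessian of V is constant: H = [[12, 4], [4, 8]].
det(H) = 12·8 − 4² = 80.
det(H) > 0 and tr(H) = 20 > 0, so H is positive definite and the point is a local minimum.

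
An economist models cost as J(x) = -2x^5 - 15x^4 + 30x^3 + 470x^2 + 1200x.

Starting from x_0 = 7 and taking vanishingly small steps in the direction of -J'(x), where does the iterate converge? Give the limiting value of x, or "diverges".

diverges

J'(x) = -10(x - 4)(x + 2)(x + 3)(x + 5), so J'(7) = -32400.
Gradient descent moves in the -J' direction, i.e. x is increasing.
There is no critical point above x=7, and J' keeps the same sign, so the iterate runs off to +∞.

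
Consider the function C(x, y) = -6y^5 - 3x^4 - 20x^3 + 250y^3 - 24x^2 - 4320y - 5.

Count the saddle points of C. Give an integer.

C separates as a function of x plus a function of y, so ∇C=0 decouples.
∂C/∂x = -12x(x + 1)(x + 4) = 0 at x ∈ {-4, -1, 0}; ∂C/∂y = -30(y - 4)(y - 3)(y + 3)(y + 4) = 0 at y ∈ {-4, -3, 3, 4}.
The Hessian is diagonal: diag(C_xx, C_yy). Second derivatives: C_xx(-4)=-144, C_xx(-1)=36, C_xx(0)=-48; C_yy(-4)=1680, C_yy(-3)=-1260, C_yy(3)=1260, C_yy(4)=-1680.
Saddle points occur where the two diagonal entries have opposite signs: (-4, -4), (-4, 3), (-1, -3), (-1, 4), (0, -4), (0, 3). Count: 6.

6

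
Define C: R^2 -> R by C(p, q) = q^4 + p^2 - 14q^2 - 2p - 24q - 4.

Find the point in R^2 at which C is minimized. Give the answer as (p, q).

C(p,q) separates as A(p) + B(q) − 4, so its minimum is min A + min B − 4.
A'(p) = 2p - 2 vanishes at p ∈ {1}; B'(q) = 4(q - 3)(q + 1)(q + 2) vanishes at q ∈ {-2, -1, 3}.
Local minima of A (where A''>0): A(1)=-1. Local minima of B: B(-2)=8, B(3)=-117.
So the global minimum of C is A(1) + B(3) − 4 = -1 − 117 − 4 = -122, attained at (1, 3).

(1, 3)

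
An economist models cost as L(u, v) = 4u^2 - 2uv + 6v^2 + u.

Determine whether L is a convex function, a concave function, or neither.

convex

L is quadratic, so its Hessian is the constant matrix H = [[8, -2], [-2, 12]].
det(H) = 92, tr(H) = 20.
det(H) > 0 and tr(H) > 0, so H is positive definite everywhere: convex.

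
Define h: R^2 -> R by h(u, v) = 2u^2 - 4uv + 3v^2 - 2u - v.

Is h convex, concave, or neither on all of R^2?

h is quadratic, so its Hessian is the constant matrix H = [[4, -4], [-4, 6]].
det(H) = 8, tr(H) = 10.
det(H) > 0 and tr(H) > 0, so H is positive definite everywhere: convex.

convex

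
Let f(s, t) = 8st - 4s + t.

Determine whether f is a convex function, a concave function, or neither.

f is quadratic, so its Hessian is the constant matrix H = [[0, 8], [8, 0]].
det(H) = -64, tr(H) = 0.
det(H) < 0, so H is indefinite: neither convex nor concave.

neither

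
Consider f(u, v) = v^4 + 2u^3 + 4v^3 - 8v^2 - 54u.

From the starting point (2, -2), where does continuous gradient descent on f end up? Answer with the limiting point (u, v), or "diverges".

f is separable, so gradient descent decouples: u follows -∂f/∂u, v follows -∂f/∂v.
∂f/∂u = 6(u - 3)(u + 3); at u=2 this is -30, so u increases.
∂f/∂v = 4v(v - 1)(v + 4); at v=-2 this is 48, so v decreases.
u converges to its nearest critical value 3 (a local min of the u-part); v converges to -4. The iterate converges to (3, -4).

(3, -4)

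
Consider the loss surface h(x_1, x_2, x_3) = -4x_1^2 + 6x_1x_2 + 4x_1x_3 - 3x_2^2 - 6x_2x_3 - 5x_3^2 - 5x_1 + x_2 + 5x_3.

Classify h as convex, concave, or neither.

h is quadratic, so its Hessian is the constant matrix H = [[-8, 6, 4], [6, -6, -6], [4, -6, -10]].
Leading principal minors: -8, 12, -24.
Signs alternate −, +, − ⇒ H ≺ 0 ⇒ concave.

concave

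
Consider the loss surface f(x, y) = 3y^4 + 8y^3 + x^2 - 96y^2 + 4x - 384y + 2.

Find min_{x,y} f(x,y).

-1794

f(x,y) separates as P(x) + Q(y) + 2, so its minimum is min P + min Q + 2.
P'(x) = 2x + 4 vanishes at x ∈ {-2}; Q'(y) = 12(y - 4)(y + 2)(y + 4) vanishes at y ∈ {-4, -2, 4}.
Local minima of P (where P''>0): P(-2)=-4. Local minima of Q: Q(-4)=256, Q(4)=-1792.
So the global minimum of f is P(-2) + Q(4) + 2 = -4 − 1792 + 2 = -1794, attained at (-2, 4).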